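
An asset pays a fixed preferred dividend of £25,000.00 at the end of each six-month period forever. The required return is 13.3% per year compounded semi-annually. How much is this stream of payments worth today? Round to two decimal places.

Periodic rate r = 0.133/2 per half-year.
Level perpetuity: PV = PMT / r = 25,000 / (0.133/2) = £375,939.85.

£375,939.85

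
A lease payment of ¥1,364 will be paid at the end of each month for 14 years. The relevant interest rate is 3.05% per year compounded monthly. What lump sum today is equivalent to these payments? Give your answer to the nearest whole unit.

This is an ordinary annuity: 168 payments of ¥1,364 at the end of each month.
Periodic rate r = 0.0305/12 per month; n is counted in months.
PV = PMT × [(1 − (1+r)^−n)/r] = 1,364 × [1 − (1+r)^−168] / r = ¥186,318

¥186,318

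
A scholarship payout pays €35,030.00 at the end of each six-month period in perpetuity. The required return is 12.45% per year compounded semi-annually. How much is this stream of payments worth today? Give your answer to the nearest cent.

€562,730.92

Periodic rate r = 0.1245/2 per half-year.
Level perpetuity: PV = PMT / r = 35,030 / (0.1245/2) = €562,730.92.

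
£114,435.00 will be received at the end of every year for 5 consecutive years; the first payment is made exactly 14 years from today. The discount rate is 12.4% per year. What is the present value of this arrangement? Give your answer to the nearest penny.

£89,368.55

Ordinary annuity of 5 payments, first payment at period 14.
Periodic rate r = 0.124 per year.
The ordinary-annuity PV formula values the stream one period before the first payment (period 13); discount that back 13 periods:
PV₀ = 114,435 × [1 − (1+r)^−5] / r × (1+r)^−13 = £89,368.55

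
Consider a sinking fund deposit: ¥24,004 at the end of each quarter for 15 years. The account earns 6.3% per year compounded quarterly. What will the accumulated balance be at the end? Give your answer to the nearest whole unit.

This is an ordinary annuity: 60 deposits of ¥24,004 at the end of each quarter.
Periodic rate r = 0.063/4 per quarter; n is counted in quarters.
FV = PMT × [((1+r)^n − 1)/r] = 24,004 × [(1+r)^60 − 1] / r = ¥2,368,296

¥2,368,296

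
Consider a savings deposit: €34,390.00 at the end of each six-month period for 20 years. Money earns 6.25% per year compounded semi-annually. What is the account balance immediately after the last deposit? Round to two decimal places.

€2,667,777.88

This is an ordinary annuity: 40 deposits of €34,390.00 at the end of each six-month period.
Periodic rate r = 0.0625/2 per half-year; n is counted in half-years.
FV = PMT × [((1+r)^n − 1)/r] = 34,390 × [(1+r)^40 − 1] / r = €2,667,777.88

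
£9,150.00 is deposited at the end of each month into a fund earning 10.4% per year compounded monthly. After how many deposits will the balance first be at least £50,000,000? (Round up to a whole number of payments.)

Periodic rate r = 0.104/12 per month; n is counted in months.
Ordinary annuity FV: 50,000,000 = 9,150 × [((1+r)^n − 1)/r].
(1+r)^n = 1 + 50,000,000 × r / 9,150, so n = ln(1 + 50,000,000·r/9,150) / ln(1+r) = 449.47.
Round up to a whole number of payments: n = 450.

450 payments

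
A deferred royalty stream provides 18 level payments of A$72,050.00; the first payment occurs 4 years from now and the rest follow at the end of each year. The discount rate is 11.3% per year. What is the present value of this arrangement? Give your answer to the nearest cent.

Ordinary annuity of 18 payments, first payment at period 4.
Periodic rate r = 0.113 per year.
The ordinary-annuity PV formula values the stream one period before the first payment (period 3); discount that back 3 periods:
PV₀ = 72,050 × [1 − (1+r)^−18] / r × (1+r)^−3 = A$395,133.59

A$395,133.59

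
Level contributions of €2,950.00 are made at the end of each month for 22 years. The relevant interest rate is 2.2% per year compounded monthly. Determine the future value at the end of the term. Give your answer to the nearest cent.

€1,000,585.52

This is an ordinary annuity: 264 deposits of €2,950.00 at the end of each month.
Periodic rate r = 0.022/12 per month; n is counted in months.
FV = PMT × [((1+r)^n − 1)/r] = 2,950 × [(1+r)^264 − 1] / r = €1,000,585.52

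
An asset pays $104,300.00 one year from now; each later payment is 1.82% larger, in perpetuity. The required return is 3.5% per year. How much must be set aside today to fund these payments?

$6,208,333.33

Periodic rate r = 0.035 per year.
Growing perpetuity (Gordon): PV = PMT₁ / (r − g) = 104,300 / (r − 0.0182) = $6,208,333.33.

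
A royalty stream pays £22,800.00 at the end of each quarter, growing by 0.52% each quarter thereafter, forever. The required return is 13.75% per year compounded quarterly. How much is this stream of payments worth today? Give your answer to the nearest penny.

£781,491.00

Periodic rate r = 0.1375/4 per quarter.
Growing perpetuity (Gordon): PV = PMT₁ / (r − g) = 22,800 / (r − 0.0052) = £781,491.00.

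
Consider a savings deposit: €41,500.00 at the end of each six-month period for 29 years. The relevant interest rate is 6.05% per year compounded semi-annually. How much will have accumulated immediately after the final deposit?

This is an ordinary annuity: 58 deposits of €41,500.00 at the end of each six-month period.
Periodic rate r = 0.0605/2 per half-year; n is counted in half-years.
FV = PMT × [((1+r)^n − 1)/r] = 41,500 × [(1+r)^58 − 1] / r = €6,354,813.63

€6,354,813.63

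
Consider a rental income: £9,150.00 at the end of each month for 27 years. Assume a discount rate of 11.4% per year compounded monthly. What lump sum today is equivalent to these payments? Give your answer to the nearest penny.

£918,154.14

This is an ordinary annuity: 324 payments of £9,150.00 at the end of each month.
Periodic rate r = 0.114/12 per month; n is counted in months.
PV = PMT × [(1 − (1+r)^−n)/r] = 9,150 × [1 − (1+r)^−324] / r = £918,154.14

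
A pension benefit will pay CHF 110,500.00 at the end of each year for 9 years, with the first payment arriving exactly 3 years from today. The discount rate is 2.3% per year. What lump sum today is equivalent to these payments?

CHF 849,617.88

Ordinary annuity of 9 payments, first payment at period 3.
Periodic rate r = 0.023 per year.
The ordinary-annuity PV formula values the stream one period before the first payment (period 2); discount that back 2 periods:
PV₀ = 110,500 × [1 − (1+r)^−9] / r × (1+r)^−2 = CHF 849,617.88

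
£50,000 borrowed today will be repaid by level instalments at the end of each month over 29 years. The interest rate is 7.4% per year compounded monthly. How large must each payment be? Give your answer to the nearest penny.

Level ordinary annuity; solve PV = PMT × [(1 − (1+r)^−n)/r] for PMT.
Periodic rate r = 0.074/12 per month; n is counted in months.
With n = 348: PMT = 50,000 / ([(1 − (1+r)^−n)/r]) = £349.48

£349.48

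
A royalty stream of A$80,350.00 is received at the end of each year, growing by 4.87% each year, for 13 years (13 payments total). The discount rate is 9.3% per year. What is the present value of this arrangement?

A$754,548.87

Periodic rate r = 0.093 per year.
Growing ordinary annuity: PV = PMT₁ × [1 − ((1+g)/(1+r))^n] / (r − g) = 80,350 × [1 − ((1+0.0487)/(1+r))^13] / (r − 0.0487) = A$754,548.87.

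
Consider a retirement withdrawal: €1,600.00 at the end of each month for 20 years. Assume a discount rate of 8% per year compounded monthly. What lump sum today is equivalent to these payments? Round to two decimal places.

This is an ordinary annuity: 240 payments of €1,600.00 at the end of each month.
Periodic rate r = 0.08/12 per month; n is counted in months.
PV = PMT × [(1 − (1+r)^−n)/r] = 1,600 × [1 − (1+r)^−240] / r = €191,286.87

€191,286.87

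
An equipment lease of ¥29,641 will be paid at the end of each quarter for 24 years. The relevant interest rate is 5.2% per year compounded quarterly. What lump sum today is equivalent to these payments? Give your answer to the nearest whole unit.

This is an ordinary annuity: 96 payments of ¥29,641 at the end of each quarter.
Periodic rate r = 0.052/4 per quarter; n is counted in quarters.
PV = PMT × [(1 − (1+r)^−n)/r] = 29,641 × [1 − (1+r)^−96] / r = ¥1,620,231

¥1,620,231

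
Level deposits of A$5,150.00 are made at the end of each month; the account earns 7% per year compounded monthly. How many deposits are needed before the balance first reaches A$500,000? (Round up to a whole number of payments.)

Periodic rate r = 0.07/12 per month; n is counted in months.
Ordinary annuity FV: 500,000 = 5,150 × [((1+r)^n − 1)/r].
(1+r)^n = 1 + 500,000 × r / 5,150, so n = ln(1 + 500,000·r/5,150) / ln(1+r) = 77.15.
Round up to a whole number of payments: n = 78.

78 payments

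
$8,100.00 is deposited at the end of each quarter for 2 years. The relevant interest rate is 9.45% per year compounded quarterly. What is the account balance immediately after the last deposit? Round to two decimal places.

This is an ordinary annuity: 8 deposits of $8,100.00 at the end of each quarter.
Periodic rate r = 0.0945/4 per quarter; n is counted in quarters.
FV = PMT × [((1+r)^n − 1)/r] = 8,100 × [(1+r)^8 − 1] / r = $70,418.94

$70,418.94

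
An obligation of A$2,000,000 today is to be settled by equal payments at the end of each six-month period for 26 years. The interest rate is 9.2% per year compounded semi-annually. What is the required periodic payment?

A$101,821.85

Level ordinary annuity; solve PV = PMT × [(1 − (1+r)^−n)/r] for PMT.
Periodic rate r = 0.092/2 per half-year; n is counted in half-years.
With n = 52: PMT = 2,000,000 / ([(1 − (1+r)^−n)/r]) = A$101,821.85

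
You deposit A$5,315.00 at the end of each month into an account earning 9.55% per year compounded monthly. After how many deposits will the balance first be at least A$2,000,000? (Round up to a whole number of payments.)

175 payments

Periodic rate r = 0.0955/12 per month; n is counted in months.
Ordinary annuity FV: 2,000,000 = 5,315 × [((1+r)^n − 1)/r].
(1+r)^n = 1 + 2,000,000 × r / 5,315, so n = ln(1 + 2,000,000·r/5,315) / ln(1+r) = 174.72.
Round up to a whole number of payments: n = 175.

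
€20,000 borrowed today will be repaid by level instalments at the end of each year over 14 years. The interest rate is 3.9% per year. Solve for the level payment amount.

Level ordinary annuity; solve PV = PMT × [(1 − (1+r)^−n)/r] for PMT.
Periodic rate r = 0.039 per year.
With n = 14: PMT = 20,000 / ([(1 − (1+r)^−n)/r]) = €1,880.90

€1,880.90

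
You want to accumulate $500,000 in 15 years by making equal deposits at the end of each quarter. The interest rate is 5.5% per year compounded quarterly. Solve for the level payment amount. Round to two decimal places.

Level ordinary annuity; solve FV = PMT × [((1+r)^n − 1)/r] for PMT.
Periodic rate r = 0.055/4 per quarter; n is counted in quarters.
With n = 60: PMT = 500,000 / ([((1+r)^n − 1)/r]) = $5,417.26

$5,417.26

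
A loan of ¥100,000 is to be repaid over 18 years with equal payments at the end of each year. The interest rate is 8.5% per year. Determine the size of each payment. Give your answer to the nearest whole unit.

Level ordinary annuity; solve PV = PMT × [(1 − (1+r)^−n)/r] for PMT.
Periodic rate r = 0.085 per year.
With n = 18: PMT = 100,000 / ([(1 − (1+r)^−n)/r]) = ¥11,043

¥11,043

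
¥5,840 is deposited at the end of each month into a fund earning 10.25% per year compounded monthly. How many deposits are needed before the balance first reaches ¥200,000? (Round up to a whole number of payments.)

31 payments

Periodic rate r = 0.1025/12 per month; n is counted in months.
Ordinary annuity FV: 200,000 = 5,840 × [((1+r)^n − 1)/r].
(1+r)^n = 1 + 200,000 × r / 5,840, so n = ln(1 + 200,000·r/5,840) / ln(1+r) = 30.17.
Round up to a whole number of payments: n = 31.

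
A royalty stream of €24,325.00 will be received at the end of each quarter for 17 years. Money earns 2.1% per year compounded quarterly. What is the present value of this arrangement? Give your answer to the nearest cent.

€1,388,024.85

This is an ordinary annuity: 68 payments of €24,325.00 at the end of each quarter.
Periodic rate r = 0.021/4 per quarter; n is counted in quarters.
PV = PMT × [(1 − (1+r)^−n)/r] = 24,325 × [1 − (1+r)^−68] / r = €1,388,024.85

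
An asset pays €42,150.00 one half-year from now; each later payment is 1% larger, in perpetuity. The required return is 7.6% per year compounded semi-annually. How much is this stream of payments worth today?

€1,505,357.14

Periodic rate r = 0.076/2 per half-year.
Growing perpetuity (Gordon): PV = PMT₁ / (r − g) = 42,150 / (r − 0.01) = €1,505,357.14.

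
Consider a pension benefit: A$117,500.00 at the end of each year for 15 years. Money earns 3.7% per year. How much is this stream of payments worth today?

A$1,334,247.45

This is an ordinary annuity: 15 payments of A$117,500.00 at the end of each year.
Periodic rate r = 0.037 per year.
PV = PMT × [(1 − (1+r)^−n)/r] = 117,500 × [1 − (1+r)^−15] / r = A$1,334,247.45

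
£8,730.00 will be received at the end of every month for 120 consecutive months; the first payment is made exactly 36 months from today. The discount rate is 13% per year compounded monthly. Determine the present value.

£400,994.83

Ordinary annuity of 120 payments, first payment at period 36.
Periodic rate r = 0.13/12 per month; n is counted in months.
The ordinary-annuity PV formula values the stream one period before the first payment (period 35); discount that back 35 periods:
PV₀ = 8,730 × [1 − (1+r)^−120] / r × (1+r)^−35 = £400,994.83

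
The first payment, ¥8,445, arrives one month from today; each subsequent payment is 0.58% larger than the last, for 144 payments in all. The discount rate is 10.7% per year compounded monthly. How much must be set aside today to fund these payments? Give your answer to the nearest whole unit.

Periodic rate r = 0.107/12 per month; n is counted in months.
Growing ordinary annuity: PV = PMT₁ × [1 − ((1+g)/(1+r))^n] / (r − g) = 8,445 × [1 − ((1+0.0058)/(1+r))^144] / (r − 0.0058) = ¥974,138.

¥974,138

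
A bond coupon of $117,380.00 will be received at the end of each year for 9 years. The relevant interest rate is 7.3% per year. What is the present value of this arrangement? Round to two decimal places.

$755,093.06

This is an ordinary annuity: 9 payments of $117,380.00 at the end of each year.
Periodic rate r = 0.073 per year.
PV = PMT × [(1 − (1+r)^−n)/r] = 117,380 × [1 − (1+r)^−9] / r = $755,093.06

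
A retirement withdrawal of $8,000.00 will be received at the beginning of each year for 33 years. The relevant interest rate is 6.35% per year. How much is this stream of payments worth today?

This is an annuity due: 33 payments of $8,000.00 at the beginning of each year.
Periodic rate r = 0.0635 per year.
PV = PMT × [(1 − (1+r)^−n)/r] × (1+r) = 8,000 × [1 − (1+r)^−33] / r × (1+r) = $116,416.49

$116,416.49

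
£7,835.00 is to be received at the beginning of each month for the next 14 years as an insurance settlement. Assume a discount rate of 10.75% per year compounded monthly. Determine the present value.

This is an annuity due: 168 payments of £7,835.00 at the beginning of each month.
Periodic rate r = 0.1075/12 per month; n is counted in months.
PV = PMT × [(1 − (1+r)^−n)/r] × (1+r) = 7,835 × [1 − (1+r)^−168] / r × (1+r) = £685,205.51

£685,205.51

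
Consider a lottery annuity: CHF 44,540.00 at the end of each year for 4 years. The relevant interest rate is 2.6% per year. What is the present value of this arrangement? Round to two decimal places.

CHF 167,155.48

This is an ordinary annuity: 4 payments of CHF 44,540.00 at the end of each year.
Periodic rate r = 0.026 per year.
PV = PMT × [(1 − (1+r)^−n)/r] = 44,540 × [1 − (1+r)^−4] / r = CHF 167,155.48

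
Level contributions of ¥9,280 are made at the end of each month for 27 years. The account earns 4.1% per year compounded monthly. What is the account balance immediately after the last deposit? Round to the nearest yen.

This is an ordinary annuity: 324 deposits of ¥9,280 at the end of each month.
Periodic rate r = 0.041/12 per month; n is counted in months.
FV = PMT × [((1+r)^n − 1)/r] = 9,280 × [(1+r)^324 − 1] / r = ¥5,485,339

¥5,485,339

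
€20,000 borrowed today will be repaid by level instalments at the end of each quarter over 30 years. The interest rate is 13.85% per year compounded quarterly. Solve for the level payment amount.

€704.35

Level ordinary annuity; solve PV = PMT × [(1 − (1+r)^−n)/r] for PMT.
Periodic rate r = 0.1385/4 per quarter; n is counted in quarters.
With n = 120: PMT = 20,000 / ([(1 − (1+r)^−n)/r]) = €704.35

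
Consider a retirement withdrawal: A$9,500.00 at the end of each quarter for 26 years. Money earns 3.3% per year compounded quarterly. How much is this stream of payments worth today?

A$661,540.44

This is an ordinary annuity: 104 payments of A$9,500.00 at the end of each quarter.
Periodic rate r = 0.033/4 per quarter; n is counted in quarters.
PV = PMT × [(1 − (1+r)^−n)/r] = 9,500 × [1 − (1+r)^−104] / r = A$661,540.44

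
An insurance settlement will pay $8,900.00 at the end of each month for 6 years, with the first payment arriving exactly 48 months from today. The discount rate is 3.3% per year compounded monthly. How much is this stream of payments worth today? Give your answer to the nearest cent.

$510,318.85

Ordinary annuity of 72 payments, first payment at period 48.
Periodic rate r = 0.033/12 per month; n is counted in months.
The ordinary-annuity PV formula values the stream one period before the first payment (period 47); discount that back 47 periods:
PV₀ = 8,900 × [1 − (1+r)^−72] / r × (1+r)^−47 = $510,318.85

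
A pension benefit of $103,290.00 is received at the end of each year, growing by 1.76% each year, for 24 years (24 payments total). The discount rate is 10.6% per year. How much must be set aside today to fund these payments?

$1,010,192.70

Periodic rate r = 0.106 per year.
Growing ordinary annuity: PV = PMT₁ × [1 − ((1+g)/(1+r))^n] / (r − g) = 103,290 × [1 − ((1+0.0176)/(1+r))^24] / (r − 0.0176) = $1,010,192.70.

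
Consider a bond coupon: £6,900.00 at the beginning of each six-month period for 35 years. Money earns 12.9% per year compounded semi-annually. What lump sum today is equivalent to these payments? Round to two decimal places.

This is an annuity due: 70 payments of £6,900.00 at the beginning of each six-month period.
Periodic rate r = 0.129/2 per half-year; n is counted in half-years.
PV = PMT × [(1 − (1+r)^−n)/r] × (1+r) = 6,900 × [1 − (1+r)^−70] / r × (1+r) = £112,443.77

£112,443.77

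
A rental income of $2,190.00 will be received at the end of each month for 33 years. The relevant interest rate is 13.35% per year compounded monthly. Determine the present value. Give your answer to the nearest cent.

This is an ordinary annuity: 396 payments of $2,190.00 at the end of each month.
Periodic rate r = 0.1335/12 per month; n is counted in months.
PV = PMT × [(1 − (1+r)^−n)/r] = 2,190 × [1 − (1+r)^−396] / r = $194,391.16

$194,391.16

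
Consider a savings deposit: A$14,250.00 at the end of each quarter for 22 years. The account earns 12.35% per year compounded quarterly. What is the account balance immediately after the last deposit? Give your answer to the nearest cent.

A$6,242,501.04

This is an ordinary annuity: 88 deposits of A$14,250.00 at the end of each quarter.
Periodic rate r = 0.1235/4 per quarter; n is counted in quarters.
FV = PMT × [((1+r)^n − 1)/r] = 14,250 × [(1+r)^88 − 1] / r = A$6,242,501.04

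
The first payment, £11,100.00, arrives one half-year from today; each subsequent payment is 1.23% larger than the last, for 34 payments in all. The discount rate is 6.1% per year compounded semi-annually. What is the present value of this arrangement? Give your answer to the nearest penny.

Periodic rate r = 0.061/2 per half-year; n is counted in half-years.
Growing ordinary annuity: PV = PMT₁ × [1 − ((1+g)/(1+r))^n] / (r − g) = 11,100 × [1 − ((1+0.0123)/(1+r))^34] / (r − 0.0123) = £277,128.07.

£277,128.07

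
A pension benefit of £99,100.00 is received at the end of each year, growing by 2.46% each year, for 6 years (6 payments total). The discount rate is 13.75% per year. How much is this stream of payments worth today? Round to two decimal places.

£408,957.37

Periodic rate r = 0.1375 per year.
Growing ordinary annuity: PV = PMT₁ × [1 − ((1+g)/(1+r))^n] / (r − g) = 99,100 × [1 − ((1+0.0246)/(1+r))^6] / (r − 0.0246) = £408,957.37.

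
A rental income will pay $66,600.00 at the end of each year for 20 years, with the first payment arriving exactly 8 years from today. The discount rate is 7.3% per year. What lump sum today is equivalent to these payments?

$420,994.28

Ordinary annuity of 20 payments, first payment at period 8.
Periodic rate r = 0.073 per year.
The ordinary-annuity PV formula values the stream one period before the first payment (period 7); discount that back 7 periods:
PV₀ = 66,600 × [1 − (1+r)^−20] / r × (1+r)^−7 = $420,994.28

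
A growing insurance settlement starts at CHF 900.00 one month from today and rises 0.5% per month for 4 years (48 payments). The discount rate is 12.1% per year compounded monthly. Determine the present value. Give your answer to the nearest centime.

CHF 38,079.83

Periodic rate r = 0.121/12 per month; n is counted in months.
Growing ordinary annuity: PV = PMT₁ × [1 − ((1+g)/(1+r))^n] / (r − g) = 900 × [1 − ((1+0.005)/(1+r))^48] / (r − 0.005) = CHF 38,079.83.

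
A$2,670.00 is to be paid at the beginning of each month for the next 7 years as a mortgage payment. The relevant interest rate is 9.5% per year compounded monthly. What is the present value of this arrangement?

This is an annuity due: 84 payments of A$2,670.00 at the beginning of each month.
Periodic rate r = 0.095/12 per month; n is counted in months.
PV = PMT × [(1 − (1+r)^−n)/r] × (1+r) = 2,670 × [1 − (1+r)^−84] / r × (1+r) = A$164,656.17

A$164,656.17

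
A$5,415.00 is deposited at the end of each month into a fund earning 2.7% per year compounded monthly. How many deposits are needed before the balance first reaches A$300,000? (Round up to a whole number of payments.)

53 payments

Periodic rate r = 0.027/12 per month; n is counted in months.
Ordinary annuity FV: 300,000 = 5,415 × [((1+r)^n − 1)/r].
(1+r)^n = 1 + 300,000 × r / 5,415, so n = ln(1 + 300,000·r/5,415) / ln(1+r) = 52.27.
Round up to a whole number of payments: n = 53.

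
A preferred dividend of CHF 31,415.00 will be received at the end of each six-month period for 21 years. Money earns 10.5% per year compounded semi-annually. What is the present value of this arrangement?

This is an ordinary annuity: 42 payments of CHF 31,415.00 at the end of each six-month period.
Periodic rate r = 0.105/2 per half-year; n is counted in half-years.
PV = PMT × [(1 − (1+r)^−n)/r] = 31,415 × [1 − (1+r)^−42] / r = CHF 528,614.06

CHF 528,614.06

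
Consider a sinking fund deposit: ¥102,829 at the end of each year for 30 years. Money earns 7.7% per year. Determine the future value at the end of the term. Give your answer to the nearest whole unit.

This is an ordinary annuity: 30 deposits of ¥102,829 at the end of each year.
Periodic rate r = 0.077 per year.
FV = PMT × [((1+r)^n − 1)/r] = 102,829 × [(1+r)^30 − 1] / r = ¥11,026,765

¥11,026,765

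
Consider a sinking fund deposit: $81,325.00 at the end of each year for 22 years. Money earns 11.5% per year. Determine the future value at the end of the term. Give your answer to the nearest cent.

$7,047,674.52

This is an ordinary annuity: 22 deposits of $81,325.00 at the end of each year.
Periodic rate r = 0.115 per year.
FV = PMT × [((1+r)^n − 1)/r] = 81,325 × [(1+r)^22 − 1] / r = $7,047,674.52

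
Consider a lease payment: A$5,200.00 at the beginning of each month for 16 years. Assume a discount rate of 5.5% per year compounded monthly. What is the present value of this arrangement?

This is an annuity due: 192 payments of A$5,200.00 at the beginning of each month.
Periodic rate r = 0.055/12 per month; n is counted in months.
PV = PMT × [(1 − (1+r)^−n)/r] × (1+r) = 5,200 × [1 − (1+r)^−192] / r × (1+r) = A$666,047.09

A$666,047.09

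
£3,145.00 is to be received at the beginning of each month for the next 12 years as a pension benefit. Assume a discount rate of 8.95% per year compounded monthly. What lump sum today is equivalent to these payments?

£279,105.90

This is an annuity due: 144 payments of £3,145.00 at the beginning of each month.
Periodic rate r = 0.0895/12 per month; n is counted in months.
PV = PMT × [(1 − (1+r)^−n)/r] × (1+r) = 3,145 × [1 − (1+r)^−144] / r × (1+r) = £279,105.90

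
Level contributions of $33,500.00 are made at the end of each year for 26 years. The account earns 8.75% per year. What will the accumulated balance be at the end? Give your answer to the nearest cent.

This is an ordinary annuity: 26 deposits of $33,500.00 at the end of each year.
Periodic rate r = 0.0875 per year.
FV = PMT × [((1+r)^n − 1)/r] = 33,500 × [(1+r)^26 − 1] / r = $3,007,126.95

$3,007,126.95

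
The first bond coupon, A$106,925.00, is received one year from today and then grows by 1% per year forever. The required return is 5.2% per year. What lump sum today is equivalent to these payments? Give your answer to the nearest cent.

Periodic rate r = 0.052 per year.
Growing perpetuity (Gordon): PV = PMT₁ / (r − g) = 106,925 / (r − 0.01) = A$2,545,833.33.

A$2,545,833.33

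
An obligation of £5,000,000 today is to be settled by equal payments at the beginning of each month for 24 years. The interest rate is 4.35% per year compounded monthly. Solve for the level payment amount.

£27,900.17

Level annuity due; solve PV = PMT × [(1 − (1+r)^−n)/r] × (1+r) for PMT.
Periodic rate r = 0.0435/12 per month; n is counted in months.
With n = 288: PMT = 5,000,000 / ([(1 − (1+r)^−n)/r] × (1+r)) = £27,900.17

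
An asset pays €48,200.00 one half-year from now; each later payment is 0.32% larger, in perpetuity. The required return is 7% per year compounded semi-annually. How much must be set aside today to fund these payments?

Periodic rate r = 0.07/2 per half-year.
Growing perpetuity (Gordon): PV = PMT₁ / (r − g) = 48,200 / (r − 0.0032) = €1,515,723.27.

€1,515,723.27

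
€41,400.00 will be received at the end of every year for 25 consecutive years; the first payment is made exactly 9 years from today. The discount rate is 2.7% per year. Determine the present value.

€602,485.08

Ordinary annuity of 25 payments, first payment at period 9.
Periodic rate r = 0.027 per year.
The ordinary-annuity PV formula values the stream one period before the first payment (period 8); discount that back 8 periods:
PV₀ = 41,400 × [1 − (1+r)^−25] / r × (1+r)^−8 = €602,485.08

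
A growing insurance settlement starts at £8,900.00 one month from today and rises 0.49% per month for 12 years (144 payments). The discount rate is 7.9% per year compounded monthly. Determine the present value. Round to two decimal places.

£1,132,350.28

Periodic rate r = 0.079/12 per month; n is counted in months.
Growing ordinary annuity: PV = PMT₁ × [1 − ((1+g)/(1+r))^n] / (r − g) = 8,900 × [1 − ((1+0.0049)/(1+r))^144] / (r − 0.0049) = £1,132,350.28.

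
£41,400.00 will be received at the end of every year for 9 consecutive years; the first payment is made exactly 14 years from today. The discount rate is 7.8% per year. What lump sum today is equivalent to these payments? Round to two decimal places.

£98,229.13

Ordinary annuity of 9 payments, first payment at period 14.
Periodic rate r = 0.078 per year.
The ordinary-annuity PV formula values the stream one period before the first payment (period 13); discount that back 13 periods:
PV₀ = 41,400 × [1 − (1+r)^−9] / r × (1+r)^−13 = £98,229.13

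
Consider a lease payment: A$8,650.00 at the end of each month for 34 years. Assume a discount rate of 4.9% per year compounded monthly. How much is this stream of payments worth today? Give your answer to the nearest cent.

A$1,716,632.16

This is an ordinary annuity: 408 payments of A$8,650.00 at the end of each month.
Periodic rate r = 0.049/12 per month; n is counted in months.
PV = PMT × [(1 − (1+r)^−n)/r] = 8,650 × [1 − (1+r)^−408] / r = A$1,716,632.16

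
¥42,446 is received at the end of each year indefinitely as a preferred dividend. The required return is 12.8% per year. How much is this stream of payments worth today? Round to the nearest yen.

¥331,609

Periodic rate r = 0.128 per year.
Level perpetuity: PV = PMT / r = 42,446 / (0.128) = ¥331,609.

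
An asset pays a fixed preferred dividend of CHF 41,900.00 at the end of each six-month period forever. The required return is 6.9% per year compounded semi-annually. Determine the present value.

Periodic rate r = 0.069/2 per half-year.
Level perpetuity: PV = PMT / r = 41,900 / (0.069/2) = CHF 1,214,492.75.

CHF 1,214,492.75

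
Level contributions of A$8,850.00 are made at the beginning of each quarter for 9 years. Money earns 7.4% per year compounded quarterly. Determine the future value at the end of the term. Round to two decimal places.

A$455,376.70

This is an annuity due: 36 deposits of A$8,850.00 at the beginning of each quarter.
Periodic rate r = 0.074/4 per quarter; n is counted in quarters.
FV = PMT × [((1+r)^n − 1)/r] × (1+r) = 8,850 × [(1+r)^36 − 1] / r × (1+r) = A$455,376.70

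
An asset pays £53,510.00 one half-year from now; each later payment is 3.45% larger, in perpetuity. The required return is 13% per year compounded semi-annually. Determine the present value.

Periodic rate r = 0.13/2 per half-year.
Growing perpetuity (Gordon): PV = PMT₁ / (r − g) = 53,510 / (r − 0.0345) = £1,754,426.23.

£1,754,426.23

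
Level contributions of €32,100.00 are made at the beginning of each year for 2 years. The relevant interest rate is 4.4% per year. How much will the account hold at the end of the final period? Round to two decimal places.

This is an annuity due: 2 deposits of €32,100.00 at the beginning of each year.
Periodic rate r = 0.044 per year.
FV = PMT × [((1+r)^n − 1)/r] × (1+r) = 32,100 × [(1+r)^2 − 1] / r × (1+r) = €68,499.35

€68,499.35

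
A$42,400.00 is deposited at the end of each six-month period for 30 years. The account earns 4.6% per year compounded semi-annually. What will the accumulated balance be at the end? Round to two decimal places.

This is an ordinary annuity: 60 deposits of A$42,400.00 at the end of each six-month period.
Periodic rate r = 0.046/2 per half-year; n is counted in half-years.
FV = PMT × [((1+r)^n − 1)/r] = 42,400 × [(1+r)^60 − 1] / r = A$5,370,520.17

A$5,370,520.17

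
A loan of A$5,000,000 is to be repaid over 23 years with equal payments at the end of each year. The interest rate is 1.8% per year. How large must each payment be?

A$267,410.79

Level ordinary annuity; solve PV = PMT × [(1 − (1+r)^−n)/r] for PMT.
Periodic rate r = 0.018 per year.
With n = 23: PMT = 5,000,000 / ([(1 − (1+r)^−n)/r]) = A$267,410.79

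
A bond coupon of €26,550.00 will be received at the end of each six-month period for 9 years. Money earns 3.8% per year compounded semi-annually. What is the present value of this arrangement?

This is an ordinary annuity: 18 payments of €26,550.00 at the end of each six-month period.
Periodic rate r = 0.038/2 per half-year; n is counted in half-years.
PV = PMT × [(1 − (1+r)^−n)/r] = 26,550 × [1 − (1+r)^−18] / r = €401,560.42

€401,560.42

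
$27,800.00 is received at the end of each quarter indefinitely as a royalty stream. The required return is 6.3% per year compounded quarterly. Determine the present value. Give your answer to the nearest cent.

Periodic rate r = 0.063/4 per quarter.
Level perpetuity: PV = PMT / r = 27,800 / (0.063/4) = $1,765,079.37.

$1,765,079.37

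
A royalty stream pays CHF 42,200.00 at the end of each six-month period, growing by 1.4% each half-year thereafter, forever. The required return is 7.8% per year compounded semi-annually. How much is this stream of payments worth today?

Periodic rate r = 0.078/2 per half-year.
Growing perpetuity (Gordon): PV = PMT₁ / (r − g) = 42,200 / (r − 0.014) = CHF 1,688,000.00.

CHF 1,688,000.00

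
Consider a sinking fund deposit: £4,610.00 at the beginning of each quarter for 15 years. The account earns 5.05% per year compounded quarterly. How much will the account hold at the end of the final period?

This is an annuity due: 60 deposits of £4,610.00 at the beginning of each quarter.
Periodic rate r = 0.0505/4 per quarter; n is counted in quarters.
FV = PMT × [((1+r)^n − 1)/r] × (1+r) = 4,610 × [(1+r)^60 − 1] / r × (1+r) = £415,182.27

£415,182.27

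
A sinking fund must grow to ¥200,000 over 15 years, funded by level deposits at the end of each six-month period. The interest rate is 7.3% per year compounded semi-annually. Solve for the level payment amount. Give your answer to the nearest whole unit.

¥3,780

Level ordinary annuity; solve FV = PMT × [((1+r)^n − 1)/r] for PMT.
Periodic rate r = 0.073/2 per half-year; n is counted in half-years.
With n = 30: PMT = 200,000 / ([((1+r)^n − 1)/r]) = ¥3,780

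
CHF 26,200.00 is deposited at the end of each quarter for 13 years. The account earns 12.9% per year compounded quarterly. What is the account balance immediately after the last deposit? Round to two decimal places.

CHF 3,419,989.37

This is an ordinary annuity: 52 deposits of CHF 26,200.00 at the end of each quarter.
Periodic rate r = 0.129/4 per quarter; n is counted in quarters.
FV = PMT × [((1+r)^n − 1)/r] = 26,200 × [(1+r)^52 − 1] / r = CHF 3,419,989.37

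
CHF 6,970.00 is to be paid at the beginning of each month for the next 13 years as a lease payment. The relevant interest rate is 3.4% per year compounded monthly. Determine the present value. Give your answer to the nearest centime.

CHF 880,334.62

This is an annuity due: 156 payments of CHF 6,970.00 at the beginning of each month.
Periodic rate r = 0.034/12 per month; n is counted in months.
PV = PMT × [(1 − (1+r)^−n)/r] × (1+r) = 6,970 × [1 − (1+r)^−156] / r × (1+r) = CHF 880,334.62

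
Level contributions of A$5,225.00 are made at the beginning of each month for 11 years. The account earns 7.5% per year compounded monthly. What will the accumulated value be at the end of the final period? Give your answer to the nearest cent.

This is an annuity due: 132 deposits of A$5,225.00 at the beginning of each month.
Periodic rate r = 0.075/12 per month; n is counted in months.
FV = PMT × [((1+r)^n − 1)/r] × (1+r) = 5,225 × [(1+r)^132 − 1] / r × (1+r) = A$1,073,428.09

A$1,073,428.09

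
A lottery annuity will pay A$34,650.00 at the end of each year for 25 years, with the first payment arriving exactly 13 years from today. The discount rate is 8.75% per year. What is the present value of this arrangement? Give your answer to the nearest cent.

A$126,950.03

Ordinary annuity of 25 payments, first payment at period 13.
Periodic rate r = 0.0875 per year.
The ordinary-annuity PV formula values the stream one period before the first payment (period 12); discount that back 12 periods:
PV₀ = 34,650 × [1 − (1+r)^−25] / r × (1+r)^−12 = A$126,950.03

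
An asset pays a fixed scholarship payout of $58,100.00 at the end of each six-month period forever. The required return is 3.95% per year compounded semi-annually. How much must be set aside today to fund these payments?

$2,941,772.15

Periodic rate r = 0.0395/2 per half-year.
Level perpetuity: PV = PMT / r = 58,100 / (0.0395/2) = $2,941,772.15.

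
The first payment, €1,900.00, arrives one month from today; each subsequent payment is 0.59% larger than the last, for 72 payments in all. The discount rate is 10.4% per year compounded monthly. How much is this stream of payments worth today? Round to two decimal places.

Periodic rate r = 0.104/12 per month; n is counted in months.
Growing ordinary annuity: PV = PMT₁ × [1 − ((1+g)/(1+r))^n] / (r − g) = 1,900 × [1 − ((1+0.0059)/(1+r))^72] / (r − 0.0059) = €123,225.11.

€123,225.11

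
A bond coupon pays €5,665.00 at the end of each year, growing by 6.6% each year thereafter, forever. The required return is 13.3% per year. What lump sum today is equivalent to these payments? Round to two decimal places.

Periodic rate r = 0.133 per year.
Growing perpetuity (Gordon): PV = PMT₁ / (r − g) = 5,665 / (r − 0.066) = €84,552.24.

€84,552.24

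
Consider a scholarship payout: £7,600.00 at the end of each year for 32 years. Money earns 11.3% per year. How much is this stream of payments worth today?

This is an ordinary annuity: 32 payments of £7,600.00 at the end of each year.
Periodic rate r = 0.113 per year.
PV = PMT × [(1 − (1+r)^−n)/r] = 7,600 × [1 − (1+r)^−32] / r = £65,069.43

£65,069.43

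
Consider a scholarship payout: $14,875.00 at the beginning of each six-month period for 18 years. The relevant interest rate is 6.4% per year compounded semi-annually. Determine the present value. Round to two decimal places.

This is an annuity due: 36 payments of $14,875.00 at the beginning of each six-month period.
Periodic rate r = 0.064/2 per half-year; n is counted in half-years.
PV = PMT × [(1 − (1+r)^−n)/r] × (1+r) = 14,875 × [1 − (1+r)^−36] / r × (1+r) = $325,364.86

$325,364.86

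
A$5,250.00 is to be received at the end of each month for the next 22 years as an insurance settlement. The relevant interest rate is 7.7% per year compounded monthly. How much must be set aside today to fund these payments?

This is an ordinary annuity: 264 payments of A$5,250.00 at the end of each month.
Periodic rate r = 0.077/12 per month; n is counted in months.
PV = PMT × [(1 − (1+r)^−n)/r] = 5,250 × [1 − (1+r)^−264] / r = A$666,998.01

A$666,998.01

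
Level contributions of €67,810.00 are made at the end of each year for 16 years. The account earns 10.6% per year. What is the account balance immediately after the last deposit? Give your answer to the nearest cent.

This is an ordinary annuity: 16 deposits of €67,810.00 at the end of each year.
Periodic rate r = 0.106 per year.
FV = PMT × [((1+r)^n − 1)/r] = 67,810 × [(1+r)^16 − 1] / r = €2,567,068.51

€2,567,068.51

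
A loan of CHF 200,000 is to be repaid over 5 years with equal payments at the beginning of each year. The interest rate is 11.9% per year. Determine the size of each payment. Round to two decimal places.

Level annuity due; solve PV = PMT × [(1 − (1+r)^−n)/r] × (1+r) for PMT.
Periodic rate r = 0.119 per year.
With n = 5: PMT = 200,000 / ([(1 − (1+r)^−n)/r] × (1+r)) = CHF 49,458.95

CHF 49,458.95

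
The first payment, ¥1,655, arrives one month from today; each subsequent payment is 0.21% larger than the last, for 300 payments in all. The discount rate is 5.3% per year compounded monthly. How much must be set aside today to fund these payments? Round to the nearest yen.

Periodic rate r = 0.053/12 per month; n is counted in months.
Growing ordinary annuity: PV = PMT₁ × [1 − ((1+g)/(1+r))^n] / (r − g) = 1,655 × [1 − ((1+0.0021)/(1+r))^300] / (r − 0.0021) = ¥357,050.

¥357,050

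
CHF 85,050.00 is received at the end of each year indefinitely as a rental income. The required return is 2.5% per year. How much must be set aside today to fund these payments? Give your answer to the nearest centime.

Periodic rate r = 0.025 per year.
Level perpetuity: PV = PMT / r = 85,050 / (0.025) = CHF 3,402,000.00.

CHF 3,402,000.00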